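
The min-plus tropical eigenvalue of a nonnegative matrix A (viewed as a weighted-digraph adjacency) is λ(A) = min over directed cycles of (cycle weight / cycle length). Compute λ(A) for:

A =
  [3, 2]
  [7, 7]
λ(A) = 3

Enumerate directed cycles and compute their means (weight / length). Sample:
  cycle 0 → 0: weight = 3, length = 1, mean = 3/1 ≈ 3.000
  cycle 1 → 1: weight = 7, length = 1, mean = 7/1 ≈ 7.000
  cycle 0 → 1 → 0: weight = 9, length = 2, mean = 9/2 ≈ 4.500
  cycle 1 → 0 → 1: weight = 9, length = 2, mean = 9/2 ≈ 4.500
Minimum mean = 3.000, attained e.g. along the cycle 0 → 0 with weight 3 and length 1. So λ(A) = 3/1 = 3.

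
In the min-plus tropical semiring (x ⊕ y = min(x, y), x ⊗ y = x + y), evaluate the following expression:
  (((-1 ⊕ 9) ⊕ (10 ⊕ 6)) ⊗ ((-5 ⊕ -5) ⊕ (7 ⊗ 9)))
(((-1 ⊕ 9) ⊕ (10 ⊕ 6)) ⊗ ((-5 ⊕ -5) ⊕ (7 ⊗ 9))) = -6

Expand innermost to outermost. Recall ⊕ takes the minimum of its arguments and ⊗ takes their sum. Working out the expression (((-1 ⊕ 9) ⊕ (10 ⊕ 6)) ⊗ ((-5 ⊕ -5) ⊕ (7 ⊗ 9))) gives -6.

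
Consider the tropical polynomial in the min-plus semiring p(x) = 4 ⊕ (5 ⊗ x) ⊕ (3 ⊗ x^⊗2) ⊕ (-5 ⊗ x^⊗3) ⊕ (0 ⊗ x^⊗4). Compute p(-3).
p(-3) = -14

A tropical monomial a ⊗ x^⊗i evaluates to a + i · x. Evaluating each term at x = -3:
  Term 0 contributes 4 + 0 · -3 = 4
  Term 1 contributes 5 + 1 · -3 = 2
  Term 2 contributes 3 + 2 · -3 = -3
  Term 3 contributes -5 + 3 · -3 = -14
  Term 4 contributes 0 + 4 · -3 = -12
p(-3) = ⊕ of these = min[4, 2, -3, -14, -12] = -14.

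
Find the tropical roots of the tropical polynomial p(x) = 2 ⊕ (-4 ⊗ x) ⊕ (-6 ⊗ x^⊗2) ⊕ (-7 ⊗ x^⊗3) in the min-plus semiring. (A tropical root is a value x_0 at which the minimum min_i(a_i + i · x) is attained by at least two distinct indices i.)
Roots: {1, 2, 6}

Each tropical root is a break point of the lower envelope of the lines y = a_i + i · x (there are 4 lines, with slopes 0, 1, ..., 3). Only the lines that attain the minimum somewhere contribute to roots; other lines are dominated. Here the surviving (envelope) indices are i = 3, i = 2, i = 1, i = 0.
Intersections between consecutive envelope lines give the roots: for adjacent envelope indices i < j the intersection is x = (a_i − a_j) / (j − i). Reading off the sorted break points: {1, 2, 6}.
Verification: at each break x_0, at least two indices attain the minimum of min_i(a_i + i · x_0).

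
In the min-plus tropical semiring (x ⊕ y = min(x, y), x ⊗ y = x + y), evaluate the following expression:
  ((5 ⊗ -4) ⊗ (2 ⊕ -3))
((5 ⊗ -4) ⊗ (2 ⊕ -3)) = -2

Expand innermost to outermost. Recall ⊕ takes the minimum of its arguments and ⊗ takes their sum. Working out the expression ((5 ⊗ -4) ⊗ (2 ⊕ -3)) gives -2.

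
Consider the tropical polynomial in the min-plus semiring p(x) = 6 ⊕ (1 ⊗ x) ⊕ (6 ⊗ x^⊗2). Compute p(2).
p(2) = 3

A tropical monomial a ⊗ x^⊗i evaluates to a + i · x. Evaluating each term at x = 2:
  Term 0 contributes 6 + 0 · 2 = 6
  Term 1 contributes 1 + 1 · 2 = 3
  Term 2 contributes 6 + 2 · 2 = 10
p(2) = ⊕ of these = min[6, 3, 10] = 3.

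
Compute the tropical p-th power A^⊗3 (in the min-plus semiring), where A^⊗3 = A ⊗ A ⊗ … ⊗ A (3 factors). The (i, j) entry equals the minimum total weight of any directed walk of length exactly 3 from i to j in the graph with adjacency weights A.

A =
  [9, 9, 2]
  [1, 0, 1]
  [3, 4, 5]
A^⊗3 =
  [7, 6, 7]
  [1, 0, 1]
  [5, 4, 5]

Each entry (A^⊗3)_ij equals the minimum over all length-3 walks i = v_0 → v_1 → … → v_3 = j of Σ_t A[v_t][v_{t+1}]. For example, for (i, j) = (0, 2) we minimise over 9 possible intermediate vertex sequences; the minimum is 7, attained along the walk 0 → 2 → 0 → 2.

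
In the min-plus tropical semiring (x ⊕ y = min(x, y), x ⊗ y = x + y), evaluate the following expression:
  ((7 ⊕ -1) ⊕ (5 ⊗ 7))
((7 ⊕ -1) ⊕ (5 ⊗ 7)) = -1

Expand innermost to outermost. Recall ⊕ takes the minimum of its arguments and ⊗ takes their sum. Working out the expression ((7 ⊕ -1) ⊕ (5 ⊗ 7)) gives -1.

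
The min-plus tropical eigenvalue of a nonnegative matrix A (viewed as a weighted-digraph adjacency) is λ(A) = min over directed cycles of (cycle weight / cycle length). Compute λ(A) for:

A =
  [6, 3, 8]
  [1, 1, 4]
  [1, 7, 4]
λ(A) = 1

Enumerate directed cycles and compute their means (weight / length). Sample:
  cycle 0 → 0: weight = 6, length = 1, mean = 6/1 ≈ 6.000
  cycle 1 → 1: weight = 1, length = 1, mean = 1/1 ≈ 1.000
  cycle 2 → 2: weight = 4, length = 1, mean = 4/1 ≈ 4.000
  cycle 0 → 1 → 0: weight = 4, length = 2, mean = 4/2 ≈ 2.000
  cycle 0 → 2 → 0: weight = 9, length = 2, mean = 9/2 ≈ 4.500
  cycle 1 → 0 → 1: weight = 4, length = 2, mean = 4/2 ≈ 2.000
Minimum mean = 1.000, attained e.g. along the cycle 1 → 1 with weight 1 and length 1. So λ(A) = 1/1 = 1.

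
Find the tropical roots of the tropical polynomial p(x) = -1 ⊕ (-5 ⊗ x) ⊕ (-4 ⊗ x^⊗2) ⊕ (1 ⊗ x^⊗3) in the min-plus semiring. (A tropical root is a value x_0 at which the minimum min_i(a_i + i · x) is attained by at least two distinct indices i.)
Roots: {-5, -1, 4}

Each tropical root is a break point of the lower envelope of the lines y = a_i + i · x (there are 4 lines, with slopes 0, 1, ..., 3). Only the lines that attain the minimum somewhere contribute to roots; other lines are dominated. Here the surviving (envelope) indices are i = 3, i = 2, i = 1, i = 0.
Intersections between consecutive envelope lines give the roots: for adjacent envelope indices i < j the intersection is x = (a_i − a_j) / (j − i). Reading off the sorted break points: {-5, -1, 4}.
Verification: at each break x_0, at least two indices attain the minimum of min_i(a_i + i · x_0).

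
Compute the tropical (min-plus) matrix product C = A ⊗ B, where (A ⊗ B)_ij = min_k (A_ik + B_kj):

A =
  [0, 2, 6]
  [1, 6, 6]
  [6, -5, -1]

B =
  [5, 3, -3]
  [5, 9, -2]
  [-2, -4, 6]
A ⊗ B =
  [4, 2, -3]
  [4, 2, -2]
  [-3, -5, -7]

Apply the min-plus product entry-by-entry:
  C[0][0] = min over k of (A[0][0] + B[0][0] = 0 + 5 = 5, A[0][1] + B[1][0] = 2 + 5 = 7, A[0][2] + B[2][0] = 6 + -2 = 4) = 4 (attained at k = 2)
  C[0][1] = min over k of (A[0][0] + B[0][1] = 0 + 3 = 3, A[0][1] + B[1][1] = 2 + 9 = 11, A[0][2] + B[2][1] = 6 + -4 = 2) = 2 (attained at k = 2)
  C[0][2] = min over k of (A[0][0] + B[0][2] = 0 + -3 = -3, A[0][1] + B[1][2] = 2 + -2 = 0, A[0][2] + B[2][2] = 6 + 6 = 12) = -3 (attained at k = 0)
  C[1][0] = min over k of (A[1][0] + B[0][0] = 1 + 5 = 6, A[1][1] + B[1][0] = 6 + 5 = 11, A[1][2] + B[2][0] = 6 + -2 = 4) = 4 (attained at k = 2)
  C[1][1] = min over k of (A[1][0] + B[0][1] = 1 + 3 = 4, A[1][1] + B[1][1] = 6 + 9 = 15, A[1][2] + B[2][1] = 6 + -4 = 2) = 2 (attained at k = 2)
  C[1][2] = min over k of (A[1][0] + B[0][2] = 1 + -3 = -2, A[1][1] + B[1][2] = 6 + -2 = 4, A[1][2] + B[2][2] = 6 + 6 = 12) = -2 (attained at k = 0)
  C[2][0] = min over k of (A[2][0] + B[0][0] = 6 + 5 = 11, A[2][1] + B[1][0] = -5 + 5 = 0, A[2][2] + B[2][0] = -1 + -2 = -3) = -3 (attained at k = 2)
  C[2][1] = min over k of (A[2][0] + B[0][1] = 6 + 3 = 9, A[2][1] + B[1][1] = -5 + 9 = 4, A[2][2] + B[2][1] = -1 + -4 = -5) = -5 (attained at k = 2)
  C[2][2] = min over k of (A[2][0] + B[0][2] = 6 + -3 = 3, A[2][1] + B[1][2] = -5 + -2 = -7, A[2][2] + B[2][2] = -1 + 6 = 5) = -7 (attained at k = 1)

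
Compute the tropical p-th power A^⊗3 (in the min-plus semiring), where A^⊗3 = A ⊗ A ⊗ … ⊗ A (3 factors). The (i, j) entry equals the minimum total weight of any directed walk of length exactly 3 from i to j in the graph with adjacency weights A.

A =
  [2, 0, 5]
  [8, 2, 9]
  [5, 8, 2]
A^⊗3 =
  [6, 4, 9]
  [12, 6, 13]
  [9, 7, 6]

Each entry (A^⊗3)_ij equals the minimum over all length-3 walks i = v_0 → v_1 → … → v_3 = j of Σ_t A[v_t][v_{t+1}]. For example, for (i, j) = (0, 2) we minimise over 9 possible intermediate vertex sequences; the minimum is 9, attained along the walk 0 → 0 → 0 → 2.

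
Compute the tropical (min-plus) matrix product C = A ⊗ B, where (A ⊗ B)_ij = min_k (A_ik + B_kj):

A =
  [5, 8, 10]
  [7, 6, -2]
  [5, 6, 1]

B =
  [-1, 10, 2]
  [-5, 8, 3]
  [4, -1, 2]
A ⊗ B =
  [3, 9, 7]
  [1, -3, 0]
  [1, 0, 3]

Apply the min-plus product entry-by-entry:
  C[0][0] = min over k of (A[0][0] + B[0][0] = 5 + -1 = 4, A[0][1] + B[1][0] = 8 + -5 = 3, A[0][2] + B[2][0] = 10 + 4 = 14) = 3 (attained at k = 1)
  C[0][1] = min over k of (A[0][0] + B[0][1] = 5 + 10 = 15, A[0][1] + B[1][1] = 8 + 8 = 16, A[0][2] + B[2][1] = 10 + -1 = 9) = 9 (attained at k = 2)
  C[0][2] = min over k of (A[0][0] + B[0][2] = 5 + 2 = 7, A[0][1] + B[1][2] = 8 + 3 = 11, A[0][2] + B[2][2] = 10 + 2 = 12) = 7 (attained at k = 0)
  C[1][0] = min over k of (A[1][0] + B[0][0] = 7 + -1 = 6, A[1][1] + B[1][0] = 6 + -5 = 1, A[1][2] + B[2][0] = -2 + 4 = 2) = 1 (attained at k = 1)
  C[1][1] = min over k of (A[1][0] + B[0][1] = 7 + 10 = 17, A[1][1] + B[1][1] = 6 + 8 = 14, A[1][2] + B[2][1] = -2 + -1 = -3) = -3 (attained at k = 2)
  C[1][2] = min over k of (A[1][0] + B[0][2] = 7 + 2 = 9, A[1][1] + B[1][2] = 6 + 3 = 9, A[1][2] + B[2][2] = -2 + 2 = 0) = 0 (attained at k = 2)
  C[2][0] = min over k of (A[2][0] + B[0][0] = 5 + -1 = 4, A[2][1] + B[1][0] = 6 + -5 = 1, A[2][2] + B[2][0] = 1 + 4 = 5) = 1 (attained at k = 1)
  C[2][1] = min over k of (A[2][0] + B[0][1] = 5 + 10 = 15, A[2][1] + B[1][1] = 6 + 8 = 14, A[2][2] + B[2][1] = 1 + -1 = 0) = 0 (attained at k = 2)
  C[2][2] = min over k of (A[2][0] + B[0][2] = 5 + 2 = 7, A[2][1] + B[1][2] = 6 + 3 = 9, A[2][2] + B[2][2] = 1 + 2 = 3) = 3 (attained at k = 2)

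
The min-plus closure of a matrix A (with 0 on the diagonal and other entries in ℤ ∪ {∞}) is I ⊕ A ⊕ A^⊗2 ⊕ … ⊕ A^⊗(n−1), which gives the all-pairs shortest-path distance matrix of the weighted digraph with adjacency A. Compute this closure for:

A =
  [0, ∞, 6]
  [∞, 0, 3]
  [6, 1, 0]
Closure =
  [0, 7, 6]
  [9, 0, 3]
  [6, 1, 0]

This is the Floyd-Warshall all-pairs shortest-path computation. For each intermediate vertex k = 0, 1, …, 2, update dist[i][j] ← min(dist[i][j], dist[i][k] + dist[k][j]). The final matrix gives, for each (i, j), the minimum total weight of any directed path from i to j (possibly empty when i = j).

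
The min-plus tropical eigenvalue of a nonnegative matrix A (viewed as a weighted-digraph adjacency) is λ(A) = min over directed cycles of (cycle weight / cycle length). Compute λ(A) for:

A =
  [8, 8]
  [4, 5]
λ(A) = 5

Enumerate directed cycles and compute their means (weight / length). Sample:
  cycle 0 → 0: weight = 8, length = 1, mean = 8/1 ≈ 8.000
  cycle 1 → 1: weight = 5, length = 1, mean = 5/1 ≈ 5.000
  cycle 0 → 1 → 0: weight = 12, length = 2, mean = 12/2 ≈ 6.000
  cycle 1 → 0 → 1: weight = 12, length = 2, mean = 12/2 ≈ 6.000
Minimum mean = 5.000, attained e.g. along the cycle 1 → 1 with weight 5 and length 1. So λ(A) = 5/1 = 5.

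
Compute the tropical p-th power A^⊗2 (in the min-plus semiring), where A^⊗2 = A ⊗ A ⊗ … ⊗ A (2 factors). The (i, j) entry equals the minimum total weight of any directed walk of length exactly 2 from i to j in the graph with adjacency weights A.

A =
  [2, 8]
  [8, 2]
A^⊗2 =
  [4, 10]
  [10, 4]

Each entry (A^⊗2)_ij equals the minimum over all length-2 walks i = v_0 → v_1 → … → v_2 = j of Σ_t A[v_t][v_{t+1}]. For example, for (i, j) = (0, 1) we minimise over 2 possible intermediate vertex sequences; the minimum is 10, attained along the walk 0 → 0 → 1.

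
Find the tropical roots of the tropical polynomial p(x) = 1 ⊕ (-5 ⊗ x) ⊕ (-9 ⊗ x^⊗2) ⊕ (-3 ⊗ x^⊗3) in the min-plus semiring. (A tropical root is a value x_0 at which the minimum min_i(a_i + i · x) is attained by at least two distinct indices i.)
Roots: {-6, 4, 6}

Each tropical root is a break point of the lower envelope of the lines y = a_i + i · x (there are 4 lines, with slopes 0, 1, ..., 3). Only the lines that attain the minimum somewhere contribute to roots; other lines are dominated. Here the surviving (envelope) indices are i = 3, i = 2, i = 1, i = 0.
Intersections between consecutive envelope lines give the roots: for adjacent envelope indices i < j the intersection is x = (a_i − a_j) / (j − i). Reading off the sorted break points: {-6, 4, 6}.
Verification: at each break x_0, at least two indices attain the minimum of min_i(a_i + i · x_0).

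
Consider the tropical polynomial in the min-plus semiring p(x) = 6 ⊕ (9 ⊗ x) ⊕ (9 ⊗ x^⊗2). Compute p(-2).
p(-2) = 5

A tropical monomial a ⊗ x^⊗i evaluates to a + i · x. Evaluating each term at x = -2:
  Term 0 contributes 6 + 0 · -2 = 6
  Term 1 contributes 9 + 1 · -2 = 7
  Term 2 contributes 9 + 2 · -2 = 5
p(-2) = ⊕ of these = min[6, 7, 5] = 5.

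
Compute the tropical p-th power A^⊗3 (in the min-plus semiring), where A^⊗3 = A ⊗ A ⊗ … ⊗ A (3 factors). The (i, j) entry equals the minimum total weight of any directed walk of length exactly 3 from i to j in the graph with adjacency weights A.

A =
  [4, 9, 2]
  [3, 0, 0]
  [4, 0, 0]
A^⊗3 =
  [5, 2, 2]
  [3, 0, 0]
  [3, 0, 0]

Each entry (A^⊗3)_ij equals the minimum over all length-3 walks i = v_0 → v_1 → … → v_3 = j of Σ_t A[v_t][v_{t+1}]. For example, for (i, j) = (0, 2) we minimise over 9 possible intermediate vertex sequences; the minimum is 2, attained along the walk 0 → 2 → 1 → 2.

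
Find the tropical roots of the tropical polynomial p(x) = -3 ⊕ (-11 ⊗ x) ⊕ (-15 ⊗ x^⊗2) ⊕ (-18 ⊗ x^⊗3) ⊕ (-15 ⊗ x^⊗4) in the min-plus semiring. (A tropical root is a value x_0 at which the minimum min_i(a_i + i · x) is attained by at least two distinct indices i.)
Roots: {-3, 3, 4, 8}

Each tropical root is a break point of the lower envelope of the lines y = a_i + i · x (there are 5 lines, with slopes 0, 1, ..., 4). Only the lines that attain the minimum somewhere contribute to roots; other lines are dominated. Here the surviving (envelope) indices are i = 4, i = 3, i = 2, i = 1, i = 0.
Intersections between consecutive envelope lines give the roots: for adjacent envelope indices i < j the intersection is x = (a_i − a_j) / (j − i). Reading off the sorted break points: {-3, 3, 4, 8}.
Verification: at each break x_0, at least two indices attain the minimum of min_i(a_i + i · x_0).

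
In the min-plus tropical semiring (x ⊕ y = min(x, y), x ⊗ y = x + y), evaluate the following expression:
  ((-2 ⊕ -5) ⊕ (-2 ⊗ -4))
((-2 ⊕ -5) ⊕ (-2 ⊗ -4)) = -6

Expand innermost to outermost. Recall ⊕ takes the minimum of its arguments and ⊗ takes their sum. Working out the expression ((-2 ⊕ -5) ⊕ (-2 ⊗ -4)) gives -6.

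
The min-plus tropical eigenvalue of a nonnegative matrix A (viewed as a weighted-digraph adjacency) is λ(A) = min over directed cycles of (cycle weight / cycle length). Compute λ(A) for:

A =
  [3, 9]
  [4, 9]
λ(A) = 3

Enumerate directed cycles and compute their means (weight / length). Sample:
  cycle 0 → 0: weight = 3, length = 1, mean = 3/1 ≈ 3.000
  cycle 1 → 1: weight = 9, length = 1, mean = 9/1 ≈ 9.000
  cycle 0 → 1 → 0: weight = 13, length = 2, mean = 13/2 ≈ 6.500
  cycle 1 → 0 → 1: weight = 13, length = 2, mean = 13/2 ≈ 6.500
Minimum mean = 3.000, attained e.g. along the cycle 0 → 0 with weight 3 and length 1. So λ(A) = 3/1 = 3.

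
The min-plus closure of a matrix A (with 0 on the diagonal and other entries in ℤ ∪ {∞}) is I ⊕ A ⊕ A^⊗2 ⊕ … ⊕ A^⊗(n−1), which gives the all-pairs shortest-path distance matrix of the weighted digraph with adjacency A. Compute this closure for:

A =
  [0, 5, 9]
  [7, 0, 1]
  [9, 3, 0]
Closure =
  [0, 5, 6]
  [7, 0, 1]
  [9, 3, 0]

This is the Floyd-Warshall all-pairs shortest-path computation. For each intermediate vertex k = 0, 1, …, 2, update dist[i][j] ← min(dist[i][j], dist[i][k] + dist[k][j]). The final matrix gives, for each (i, j), the minimum total weight of any directed path from i to j (possibly empty when i = j).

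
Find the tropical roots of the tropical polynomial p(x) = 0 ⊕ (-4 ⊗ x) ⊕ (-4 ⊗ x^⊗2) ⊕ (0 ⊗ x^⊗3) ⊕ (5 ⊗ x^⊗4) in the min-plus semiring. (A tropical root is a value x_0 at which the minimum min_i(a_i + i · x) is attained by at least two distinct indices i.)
Roots: {-5, -4, 0, 4}

Each tropical root is a break point of the lower envelope of the lines y = a_i + i · x (there are 5 lines, with slopes 0, 1, ..., 4). Only the lines that attain the minimum somewhere contribute to roots; other lines are dominated. Here the surviving (envelope) indices are i = 4, i = 3, i = 2, i = 1, i = 0.
Intersections between consecutive envelope lines give the roots: for adjacent envelope indices i < j the intersection is x = (a_i − a_j) / (j − i). Reading off the sorted break points: {-5, -4, 0, 4}.
Verification: at each break x_0, at least two indices attain the minimum of min_i(a_i + i · x_0).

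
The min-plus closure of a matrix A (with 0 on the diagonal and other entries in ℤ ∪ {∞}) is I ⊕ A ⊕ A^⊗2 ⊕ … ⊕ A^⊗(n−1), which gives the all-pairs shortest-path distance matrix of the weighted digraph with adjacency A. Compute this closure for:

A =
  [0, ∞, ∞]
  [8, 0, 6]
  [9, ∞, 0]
Closure =
  [0, ∞, ∞]
  [8, 0, 6]
  [9, ∞, 0]

This is the Floyd-Warshall all-pairs shortest-path computation. For each intermediate vertex k = 0, 1, …, 2, update dist[i][j] ← min(dist[i][j], dist[i][k] + dist[k][j]). The final matrix gives, for each (i, j), the minimum total weight of any directed path from i to j (possibly empty when i = j).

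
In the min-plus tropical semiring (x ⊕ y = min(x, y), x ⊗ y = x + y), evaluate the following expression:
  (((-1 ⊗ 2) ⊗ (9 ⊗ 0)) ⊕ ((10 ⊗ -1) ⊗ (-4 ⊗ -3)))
(((-1 ⊗ 2) ⊗ (9 ⊗ 0)) ⊕ ((10 ⊗ -1) ⊗ (-4 ⊗ -3))) = 2

Expand innermost to outermost. Recall ⊕ takes the minimum of its arguments and ⊗ takes their sum. Working out the expression (((-1 ⊗ 2) ⊗ (9 ⊗ 0)) ⊕ ((10 ⊗ -1) ⊗ (-4 ⊗ -3))) gives 2.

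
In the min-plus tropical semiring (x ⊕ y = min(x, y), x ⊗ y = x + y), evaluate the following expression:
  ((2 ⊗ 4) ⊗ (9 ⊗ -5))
((2 ⊗ 4) ⊗ (9 ⊗ -5)) = 10

Expand innermost to outermost. Recall ⊕ takes the minimum of its arguments and ⊗ takes their sum. Working out the expression ((2 ⊗ 4) ⊗ (9 ⊗ -5)) gives 10.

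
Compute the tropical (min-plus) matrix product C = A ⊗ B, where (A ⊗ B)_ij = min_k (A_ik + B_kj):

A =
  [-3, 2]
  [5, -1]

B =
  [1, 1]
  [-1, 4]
A ⊗ B =
  [-2, -2]
  [-2, 3]

Apply the min-plus product entry-by-entry:
  C[0][0] = min over k of (A[0][0] + B[0][0] = -3 + 1 = -2, A[0][1] + B[1][0] = 2 + -1 = 1) = -2 (attained at k = 0)
  C[0][1] = min over k of (A[0][0] + B[0][1] = -3 + 1 = -2, A[0][1] + B[1][1] = 2 + 4 = 6) = -2 (attained at k = 0)
  C[1][0] = min over k of (A[1][0] + B[0][0] = 5 + 1 = 6, A[1][1] + B[1][0] = -1 + -1 = -2) = -2 (attained at k = 1)
  C[1][1] = min over k of (A[1][0] + B[0][1] = 5 + 1 = 6, A[1][1] + B[1][1] = -1 + 4 = 3) = 3 (attained at k = 1)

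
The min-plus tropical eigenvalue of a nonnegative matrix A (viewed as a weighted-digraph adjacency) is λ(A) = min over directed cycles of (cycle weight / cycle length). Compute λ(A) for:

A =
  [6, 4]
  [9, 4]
λ(A) = 4

Enumerate directed cycles and compute their means (weight / length). Sample:
  cycle 0 → 0: weight = 6, length = 1, mean = 6/1 ≈ 6.000
  cycle 1 → 1: weight = 4, length = 1, mean = 4/1 ≈ 4.000
  cycle 0 → 1 → 0: weight = 13, length = 2, mean = 13/2 ≈ 6.500
  cycle 1 → 0 → 1: weight = 13, length = 2, mean = 13/2 ≈ 6.500
Minimum mean = 4.000, attained e.g. along the cycle 1 → 1 with weight 4 and length 1. So λ(A) = 4/1 = 4.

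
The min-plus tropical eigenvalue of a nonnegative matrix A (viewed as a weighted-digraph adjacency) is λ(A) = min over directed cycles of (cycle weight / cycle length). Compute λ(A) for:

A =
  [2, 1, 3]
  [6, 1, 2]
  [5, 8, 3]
λ(A) = 1

Enumerate directed cycles and compute their means (weight / length). Sample:
  cycle 0 → 0: weight = 2, length = 1, mean = 2/1 ≈ 2.000
  cycle 1 → 1: weight = 1, length = 1, mean = 1/1 ≈ 1.000
  cycle 2 → 2: weight = 3, length = 1, mean = 3/1 ≈ 3.000
  cycle 0 → 1 → 0: weight = 7, length = 2, mean = 7/2 ≈ 3.500
  cycle 0 → 2 → 0: weight = 8, length = 2, mean = 8/2 ≈ 4.000
  cycle 1 → 0 → 1: weight = 7, length = 2, mean = 7/2 ≈ 3.500
Minimum mean = 1.000, attained e.g. along the cycle 1 → 1 with weight 1 and length 1. So λ(A) = 1/1 = 1.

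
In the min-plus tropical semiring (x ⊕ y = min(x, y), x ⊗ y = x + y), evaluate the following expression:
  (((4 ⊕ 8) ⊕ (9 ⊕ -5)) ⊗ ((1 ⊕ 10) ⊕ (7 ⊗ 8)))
(((4 ⊕ 8) ⊕ (9 ⊕ -5)) ⊗ ((1 ⊕ 10) ⊕ (7 ⊗ 8))) = -4

Expand innermost to outermost. Recall ⊕ takes the minimum of its arguments and ⊗ takes their sum. Working out the expression (((4 ⊕ 8) ⊕ (9 ⊕ -5)) ⊗ ((1 ⊕ 10) ⊕ (7 ⊗ 8))) gives -4.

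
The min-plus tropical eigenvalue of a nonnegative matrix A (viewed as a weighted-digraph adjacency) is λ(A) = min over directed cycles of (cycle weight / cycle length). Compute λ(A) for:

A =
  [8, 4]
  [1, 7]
λ(A) = 5/2

Enumerate directed cycles and compute their means (weight / length). Sample:
  cycle 0 → 0: weight = 8, length = 1, mean = 8/1 ≈ 8.000
  cycle 1 → 1: weight = 7, length = 1, mean = 7/1 ≈ 7.000
  cycle 0 → 1 → 0: weight = 5, length = 2, mean = 5/2 ≈ 2.500
  cycle 1 → 0 → 1: weight = 5, length = 2, mean = 5/2 ≈ 2.500
Minimum mean = 2.500, attained e.g. along the cycle 0 → 1 → 0 with weight 5 and length 2. So λ(A) = 5/2 = 5/2.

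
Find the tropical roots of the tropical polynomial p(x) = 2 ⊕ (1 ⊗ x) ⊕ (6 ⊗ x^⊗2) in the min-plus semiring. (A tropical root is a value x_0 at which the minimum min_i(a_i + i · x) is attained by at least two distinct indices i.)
Roots: {-5, 1}

Each tropical root is a break point of the lower envelope of the lines y = a_i + i · x (there are 3 lines, with slopes 0, 1, ..., 2). Only the lines that attain the minimum somewhere contribute to roots; other lines are dominated. Here the surviving (envelope) indices are i = 2, i = 1, i = 0.
Intersections between consecutive envelope lines give the roots: for adjacent envelope indices i < j the intersection is x = (a_i − a_j) / (j − i). Reading off the sorted break points: {-5, 1}.
Verification: at each break x_0, at least two indices attain the minimum of min_i(a_i + i · x_0).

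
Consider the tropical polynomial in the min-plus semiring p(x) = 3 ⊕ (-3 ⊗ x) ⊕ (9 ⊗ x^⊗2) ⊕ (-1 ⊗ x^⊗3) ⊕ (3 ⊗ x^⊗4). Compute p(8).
p(8) = 3

A tropical monomial a ⊗ x^⊗i evaluates to a + i · x. Evaluating each term at x = 8:
  Term 0 contributes 3 + 0 · 8 = 3
  Term 1 contributes -3 + 1 · 8 = 5
  Term 2 contributes 9 + 2 · 8 = 25
  Term 3 contributes -1 + 3 · 8 = 23
  Term 4 contributes 3 + 4 · 8 = 35
p(8) = ⊕ of these = min[3, 5, 25, 23, 35] = 3.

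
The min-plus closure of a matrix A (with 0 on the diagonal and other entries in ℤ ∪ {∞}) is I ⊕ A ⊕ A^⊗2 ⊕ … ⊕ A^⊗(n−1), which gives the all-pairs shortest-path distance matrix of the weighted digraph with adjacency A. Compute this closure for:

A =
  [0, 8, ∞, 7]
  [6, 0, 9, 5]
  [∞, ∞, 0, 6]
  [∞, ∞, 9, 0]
Closure =
  [0, 8, 16, 7]
  [6, 0, 9, 5]
  [∞, ∞, 0, 6]
  [∞, ∞, 9, 0]

This is the Floyd-Warshall all-pairs shortest-path computation. For each intermediate vertex k = 0, 1, …, 3, update dist[i][j] ← min(dist[i][j], dist[i][k] + dist[k][j]). The final matrix gives, for each (i, j), the minimum total weight of any directed path from i to j (possibly empty when i = j).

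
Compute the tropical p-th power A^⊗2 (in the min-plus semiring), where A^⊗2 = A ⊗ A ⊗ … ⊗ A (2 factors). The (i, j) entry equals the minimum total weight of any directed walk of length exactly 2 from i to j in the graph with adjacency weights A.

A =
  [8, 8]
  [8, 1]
A^⊗2 =
  [16, 9]
  [9, 2]

Each entry (A^⊗2)_ij equals the minimum over all length-2 walks i = v_0 → v_1 → … → v_2 = j of Σ_t A[v_t][v_{t+1}]. For example, for (i, j) = (0, 1) we minimise over 2 possible intermediate vertex sequences; the minimum is 9, attained along the walk 0 → 1 → 1.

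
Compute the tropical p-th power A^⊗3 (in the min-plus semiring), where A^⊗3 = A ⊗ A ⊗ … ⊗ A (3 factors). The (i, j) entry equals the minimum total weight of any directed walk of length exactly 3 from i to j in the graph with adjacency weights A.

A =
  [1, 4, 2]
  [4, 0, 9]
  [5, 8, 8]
A^⊗3 =
  [3, 4, 4]
  [4, 0, 6]
  [7, 8, 8]

Each entry (A^⊗3)_ij equals the minimum over all length-3 walks i = v_0 → v_1 → … → v_3 = j of Σ_t A[v_t][v_{t+1}]. For example, for (i, j) = (0, 2) we minimise over 9 possible intermediate vertex sequences; the minimum is 4, attained along the walk 0 → 0 → 0 → 2.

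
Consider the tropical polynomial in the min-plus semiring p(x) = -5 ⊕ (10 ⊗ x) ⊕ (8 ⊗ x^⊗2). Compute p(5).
p(5) = -5

A tropical monomial a ⊗ x^⊗i evaluates to a + i · x. Evaluating each term at x = 5:
  Term 0 contributes -5 + 0 · 5 = -5
  Term 1 contributes 10 + 1 · 5 = 15
  Term 2 contributes 8 + 2 · 5 = 18
p(5) = ⊕ of these = min[-5, 15, 18] = -5.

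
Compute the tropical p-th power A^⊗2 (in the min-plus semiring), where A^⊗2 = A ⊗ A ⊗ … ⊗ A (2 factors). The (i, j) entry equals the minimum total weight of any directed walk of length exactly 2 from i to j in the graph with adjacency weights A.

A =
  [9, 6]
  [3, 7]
A^⊗2 =
  [9, 13]
  [10, 9]

Each entry (A^⊗2)_ij equals the minimum over all length-2 walks i = v_0 → v_1 → … → v_2 = j of Σ_t A[v_t][v_{t+1}]. For example, for (i, j) = (0, 1) we minimise over 2 possible intermediate vertex sequences; the minimum is 13, attained along the walk 0 → 1 → 1.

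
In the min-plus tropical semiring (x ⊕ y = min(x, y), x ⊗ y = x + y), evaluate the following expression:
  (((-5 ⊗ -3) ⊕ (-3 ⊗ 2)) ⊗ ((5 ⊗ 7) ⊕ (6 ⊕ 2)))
(((-5 ⊗ -3) ⊕ (-3 ⊗ 2)) ⊗ ((5 ⊗ 7) ⊕ (6 ⊕ 2))) = -6

Expand innermost to outermost. Recall ⊕ takes the minimum of its arguments and ⊗ takes their sum. Working out the expression (((-5 ⊗ -3) ⊕ (-3 ⊗ 2)) ⊗ ((5 ⊗ 7) ⊕ (6 ⊕ 2))) gives -6.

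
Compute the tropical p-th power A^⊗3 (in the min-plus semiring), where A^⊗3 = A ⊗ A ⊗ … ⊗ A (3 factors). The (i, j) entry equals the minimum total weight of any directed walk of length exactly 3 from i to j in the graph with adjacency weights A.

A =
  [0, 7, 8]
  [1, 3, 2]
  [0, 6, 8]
A^⊗3 =
  [0, 7, 8]
  [1, 8, 8]
  [0, 7, 8]

Each entry (A^⊗3)_ij equals the minimum over all length-3 walks i = v_0 → v_1 → … → v_3 = j of Σ_t A[v_t][v_{t+1}]. For example, for (i, j) = (0, 2) we minimise over 9 possible intermediate vertex sequences; the minimum is 8, attained along the walk 0 → 0 → 0 → 2.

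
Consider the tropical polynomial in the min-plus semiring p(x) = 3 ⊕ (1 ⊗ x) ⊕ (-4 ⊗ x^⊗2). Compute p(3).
p(3) = 2

A tropical monomial a ⊗ x^⊗i evaluates to a + i · x. Evaluating each term at x = 3:
  Term 0 contributes 3 + 0 · 3 = 3
  Term 1 contributes 1 + 1 · 3 = 4
  Term 2 contributes -4 + 2 · 3 = 2
p(3) = ⊕ of these = min[3, 4, 2] = 2.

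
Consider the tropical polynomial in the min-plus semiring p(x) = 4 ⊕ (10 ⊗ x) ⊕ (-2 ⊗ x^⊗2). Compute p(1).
p(1) = 0

A tropical monomial a ⊗ x^⊗i evaluates to a + i · x. Evaluating each term at x = 1:
  Term 0 contributes 4 + 0 · 1 = 4
  Term 1 contributes 10 + 1 · 1 = 11
  Term 2 contributes -2 + 2 · 1 = 0
p(1) = ⊕ of these = min[4, 11, 0] = 0.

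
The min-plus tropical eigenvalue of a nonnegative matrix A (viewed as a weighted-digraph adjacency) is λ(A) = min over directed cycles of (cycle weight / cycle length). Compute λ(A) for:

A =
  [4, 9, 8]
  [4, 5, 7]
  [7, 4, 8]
λ(A) = 4

Enumerate directed cycles and compute their means (weight / length). Sample:
  cycle 0 → 0: weight = 4, length = 1, mean = 4/1 ≈ 4.000
  cycle 1 → 1: weight = 5, length = 1, mean = 5/1 ≈ 5.000
  cycle 2 → 2: weight = 8, length = 1, mean = 8/1 ≈ 8.000
  cycle 0 → 1 → 0: weight = 13, length = 2, mean = 13/2 ≈ 6.500
  cycle 0 → 2 → 0: weight = 15, length = 2, mean = 15/2 ≈ 7.500
  cycle 1 → 0 → 1: weight = 13, length = 2, mean = 13/2 ≈ 6.500
Minimum mean = 4.000, attained e.g. along the cycle 0 → 0 with weight 4 and length 1. So λ(A) = 4/1 = 4.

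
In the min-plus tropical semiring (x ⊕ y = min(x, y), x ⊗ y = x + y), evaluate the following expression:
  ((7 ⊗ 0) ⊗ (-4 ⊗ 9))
((7 ⊗ 0) ⊗ (-4 ⊗ 9)) = 12

Expand innermost to outermost. Recall ⊕ takes the minimum of its arguments and ⊗ takes their sum. Working out the expression ((7 ⊗ 0) ⊗ (-4 ⊗ 9)) gives 12.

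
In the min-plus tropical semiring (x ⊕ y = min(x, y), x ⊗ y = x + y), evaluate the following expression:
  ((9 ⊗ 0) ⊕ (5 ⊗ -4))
((9 ⊗ 0) ⊕ (5 ⊗ -4)) = 1

Expand innermost to outermost. Recall ⊕ takes the minimum of its arguments and ⊗ takes their sum. Working out the expression ((9 ⊗ 0) ⊕ (5 ⊗ -4)) gives 1.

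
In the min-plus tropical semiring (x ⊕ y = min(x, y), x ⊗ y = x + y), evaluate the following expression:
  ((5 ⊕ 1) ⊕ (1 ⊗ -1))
((5 ⊕ 1) ⊕ (1 ⊗ -1)) = 0

Expand innermost to outermost. Recall ⊕ takes the minimum of its arguments and ⊗ takes their sum. Working out the expression ((5 ⊕ 1) ⊕ (1 ⊗ -1)) gives 0.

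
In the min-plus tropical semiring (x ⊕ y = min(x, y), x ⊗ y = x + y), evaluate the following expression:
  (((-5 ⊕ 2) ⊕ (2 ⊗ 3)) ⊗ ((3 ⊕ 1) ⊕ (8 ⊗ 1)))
(((-5 ⊕ 2) ⊕ (2 ⊗ 3)) ⊗ ((3 ⊕ 1) ⊕ (8 ⊗ 1))) = -4

Expand innermost to outermost. Recall ⊕ takes the minimum of its arguments and ⊗ takes their sum. Working out the expression (((-5 ⊕ 2) ⊕ (2 ⊗ 3)) ⊗ ((3 ⊕ 1) ⊕ (8 ⊗ 1))) gives -4.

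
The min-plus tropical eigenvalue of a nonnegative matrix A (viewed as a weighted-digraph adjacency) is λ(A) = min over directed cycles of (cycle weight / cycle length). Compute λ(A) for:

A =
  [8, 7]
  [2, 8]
λ(A) = 9/2

Enumerate directed cycles and compute their means (weight / length). Sample:
  cycle 0 → 0: weight = 8, length = 1, mean = 8/1 ≈ 8.000
  cycle 1 → 1: weight = 8, length = 1, mean = 8/1 ≈ 8.000
  cycle 0 → 1 → 0: weight = 9, length = 2, mean = 9/2 ≈ 4.500
  cycle 1 → 0 → 1: weight = 9, length = 2, mean = 9/2 ≈ 4.500
Minimum mean = 4.500, attained e.g. along the cycle 0 → 1 → 0 with weight 9 and length 2. So λ(A) = 9/2 = 9/2.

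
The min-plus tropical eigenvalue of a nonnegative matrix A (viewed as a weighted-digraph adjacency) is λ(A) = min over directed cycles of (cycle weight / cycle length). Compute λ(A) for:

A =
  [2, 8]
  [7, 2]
λ(A) = 2

Enumerate directed cycles and compute their means (weight / length). Sample:
  cycle 0 → 0: weight = 2, length = 1, mean = 2/1 ≈ 2.000
  cycle 1 → 1: weight = 2, length = 1, mean = 2/1 ≈ 2.000
  cycle 0 → 1 → 0: weight = 15, length = 2, mean = 15/2 ≈ 7.500
  cycle 1 → 0 → 1: weight = 15, length = 2, mean = 15/2 ≈ 7.500
Minimum mean = 2.000, attained e.g. along the cycle 0 → 0 with weight 2 and length 1. So λ(A) = 2/1 = 2.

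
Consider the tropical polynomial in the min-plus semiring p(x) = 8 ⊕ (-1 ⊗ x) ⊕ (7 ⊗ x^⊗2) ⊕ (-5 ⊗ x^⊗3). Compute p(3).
p(3) = 2

A tropical monomial a ⊗ x^⊗i evaluates to a + i · x. Evaluating each term at x = 3:
  Term 0 contributes 8 + 0 · 3 = 8
  Term 1 contributes -1 + 1 · 3 = 2
  Term 2 contributes 7 + 2 · 3 = 13
  Term 3 contributes -5 + 3 · 3 = 4
p(3) = ⊕ of these = min[8, 2, 13, 4] = 2.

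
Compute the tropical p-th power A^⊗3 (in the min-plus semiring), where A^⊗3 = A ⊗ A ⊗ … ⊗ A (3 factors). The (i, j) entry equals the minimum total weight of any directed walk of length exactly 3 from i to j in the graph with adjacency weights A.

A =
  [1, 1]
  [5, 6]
A^⊗3 =
  [3, 3]
  [7, 7]

Each entry (A^⊗3)_ij equals the minimum over all length-3 walks i = v_0 → v_1 → … → v_3 = j of Σ_t A[v_t][v_{t+1}]. For example, for (i, j) = (0, 1) we minimise over 4 possible intermediate vertex sequences; the minimum is 3, attained along the walk 0 → 0 → 0 → 1.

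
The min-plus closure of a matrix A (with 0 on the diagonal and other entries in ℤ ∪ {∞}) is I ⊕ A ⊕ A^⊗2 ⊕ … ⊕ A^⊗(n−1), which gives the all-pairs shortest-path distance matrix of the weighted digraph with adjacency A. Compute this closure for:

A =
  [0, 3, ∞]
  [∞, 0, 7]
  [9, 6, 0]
Closure =
  [0, 3, 10]
  [16, 0, 7]
  [9, 6, 0]

This is the Floyd-Warshall all-pairs shortest-path computation. For each intermediate vertex k = 0, 1, …, 2, update dist[i][j] ← min(dist[i][j], dist[i][k] + dist[k][j]). The final matrix gives, for each (i, j), the minimum total weight of any directed path from i to j (possibly empty when i = j).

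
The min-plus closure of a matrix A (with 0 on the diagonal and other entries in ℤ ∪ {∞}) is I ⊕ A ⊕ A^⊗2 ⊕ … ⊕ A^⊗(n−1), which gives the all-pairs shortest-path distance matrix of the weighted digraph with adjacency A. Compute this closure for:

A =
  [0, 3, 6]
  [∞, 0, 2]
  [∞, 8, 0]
Closure =
  [0, 3, 5]
  [∞, 0, 2]
  [∞, 8, 0]

This is the Floyd-Warshall all-pairs shortest-path computation. For each intermediate vertex k = 0, 1, …, 2, update dist[i][j] ← min(dist[i][j], dist[i][k] + dist[k][j]). The final matrix gives, for each (i, j), the minimum total weight of any directed path from i to j (possibly empty when i = j).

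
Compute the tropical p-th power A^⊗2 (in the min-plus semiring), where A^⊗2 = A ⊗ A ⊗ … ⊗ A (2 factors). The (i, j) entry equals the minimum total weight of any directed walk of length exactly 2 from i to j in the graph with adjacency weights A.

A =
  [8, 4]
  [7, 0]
A^⊗2 =
  [11, 4]
  [7, 0]

Each entry (A^⊗2)_ij equals the minimum over all length-2 walks i = v_0 → v_1 → … → v_2 = j of Σ_t A[v_t][v_{t+1}]. For example, for (i, j) = (0, 1) we minimise over 2 possible intermediate vertex sequences; the minimum is 4, attained along the walk 0 → 1 → 1.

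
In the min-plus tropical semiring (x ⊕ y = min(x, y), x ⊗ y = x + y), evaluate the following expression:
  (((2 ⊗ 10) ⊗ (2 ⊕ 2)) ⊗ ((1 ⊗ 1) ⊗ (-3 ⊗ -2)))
(((2 ⊗ 10) ⊗ (2 ⊕ 2)) ⊗ ((1 ⊗ 1) ⊗ (-3 ⊗ -2))) = 11

Expand innermost to outermost. Recall ⊕ takes the minimum of its arguments and ⊗ takes their sum. Working out the expression (((2 ⊗ 10) ⊗ (2 ⊕ 2)) ⊗ ((1 ⊗ 1) ⊗ (-3 ⊗ -2))) gives 11.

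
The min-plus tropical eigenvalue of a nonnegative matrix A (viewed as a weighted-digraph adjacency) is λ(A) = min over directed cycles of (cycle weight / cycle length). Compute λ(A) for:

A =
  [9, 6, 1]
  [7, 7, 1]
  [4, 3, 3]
λ(A) = 2

Enumerate directed cycles and compute their means (weight / length). Sample:
  cycle 0 → 0: weight = 9, length = 1, mean = 9/1 ≈ 9.000
  cycle 1 → 1: weight = 7, length = 1, mean = 7/1 ≈ 7.000
  cycle 2 → 2: weight = 3, length = 1, mean = 3/1 ≈ 3.000
  cycle 0 → 1 → 0: weight = 13, length = 2, mean = 13/2 ≈ 6.500
  cycle 0 → 2 → 0: weight = 5, length = 2, mean = 5/2 ≈ 2.500
  cycle 1 → 0 → 1: weight = 13, length = 2, mean = 13/2 ≈ 6.500
Minimum mean = 2.000, attained e.g. along the cycle 1 → 2 → 1 with weight 4 and length 2. So λ(A) = 4/2 = 2.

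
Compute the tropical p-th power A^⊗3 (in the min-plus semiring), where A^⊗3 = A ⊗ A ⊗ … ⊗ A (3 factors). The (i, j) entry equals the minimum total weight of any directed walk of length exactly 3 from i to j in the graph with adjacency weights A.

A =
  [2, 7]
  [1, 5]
A^⊗3 =
  [6, 11]
  [5, 10]

Each entry (A^⊗3)_ij equals the minimum over all length-3 walks i = v_0 → v_1 → … → v_3 = j of Σ_t A[v_t][v_{t+1}]. For example, for (i, j) = (0, 1) we minimise over 4 possible intermediate vertex sequences; the minimum is 11, attained along the walk 0 → 0 → 0 → 1.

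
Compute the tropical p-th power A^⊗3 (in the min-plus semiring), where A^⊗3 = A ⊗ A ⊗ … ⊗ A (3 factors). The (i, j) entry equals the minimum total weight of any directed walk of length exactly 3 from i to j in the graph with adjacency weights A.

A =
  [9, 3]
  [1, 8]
A^⊗3 =
  [12, 7]
  [5, 12]

Each entry (A^⊗3)_ij equals the minimum over all length-3 walks i = v_0 → v_1 → … → v_3 = j of Σ_t A[v_t][v_{t+1}]. For example, for (i, j) = (0, 1) we minimise over 4 possible intermediate vertex sequences; the minimum is 7, attained along the walk 0 → 1 → 0 → 1.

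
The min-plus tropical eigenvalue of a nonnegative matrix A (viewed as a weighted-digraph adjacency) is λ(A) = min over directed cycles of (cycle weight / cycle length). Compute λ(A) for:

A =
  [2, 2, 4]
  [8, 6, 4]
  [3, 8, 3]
λ(A) = 2

Enumerate directed cycles and compute their means (weight / length). Sample:
  cycle 0 → 0: weight = 2, length = 1, mean = 2/1 ≈ 2.000
  cycle 1 → 1: weight = 6, length = 1, mean = 6/1 ≈ 6.000
  cycle 2 → 2: weight = 3, length = 1, mean = 3/1 ≈ 3.000
  cycle 0 → 1 → 0: weight = 10, length = 2, mean = 10/2 ≈ 5.000
  cycle 0 → 2 → 0: weight = 7, length = 2, mean = 7/2 ≈ 3.500
  cycle 1 → 0 → 1: weight = 10, length = 2, mean = 10/2 ≈ 5.000
Minimum mean = 2.000, attained e.g. along the cycle 0 → 0 with weight 2 and length 1. So λ(A) = 2/1 = 2.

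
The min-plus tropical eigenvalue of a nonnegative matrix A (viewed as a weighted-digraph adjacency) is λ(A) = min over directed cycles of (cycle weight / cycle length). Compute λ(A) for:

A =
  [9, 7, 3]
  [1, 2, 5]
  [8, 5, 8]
λ(A) = 2

Enumerate directed cycles and compute their means (weight / length). Sample:
  cycle 0 → 0: weight = 9, length = 1, mean = 9/1 ≈ 9.000
  cycle 1 → 1: weight = 2, length = 1, mean = 2/1 ≈ 2.000
  cycle 2 → 2: weight = 8, length = 1, mean = 8/1 ≈ 8.000
  cycle 0 → 1 → 0: weight = 8, length = 2, mean = 8/2 ≈ 4.000
  cycle 0 → 2 → 0: weight = 11, length = 2, mean = 11/2 ≈ 5.500
  cycle 1 → 0 → 1: weight = 8, length = 2, mean = 8/2 ≈ 4.000
Minimum mean = 2.000, attained e.g. along the cycle 1 → 1 with weight 2 and length 1. So λ(A) = 2/1 = 2.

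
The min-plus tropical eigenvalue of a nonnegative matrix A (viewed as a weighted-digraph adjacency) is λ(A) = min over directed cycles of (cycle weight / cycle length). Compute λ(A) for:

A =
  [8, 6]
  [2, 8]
λ(A) = 4

Enumerate directed cycles and compute their means (weight / length). Sample:
  cycle 0 → 0: weight = 8, length = 1, mean = 8/1 ≈ 8.000
  cycle 1 → 1: weight = 8, length = 1, mean = 8/1 ≈ 8.000
  cycle 0 → 1 → 0: weight = 8, length = 2, mean = 8/2 ≈ 4.000
  cycle 1 → 0 → 1: weight = 8, length = 2, mean = 8/2 ≈ 4.000
Minimum mean = 4.000, attained e.g. along the cycle 0 → 1 → 0 with weight 8 and length 2. So λ(A) = 8/2 = 4.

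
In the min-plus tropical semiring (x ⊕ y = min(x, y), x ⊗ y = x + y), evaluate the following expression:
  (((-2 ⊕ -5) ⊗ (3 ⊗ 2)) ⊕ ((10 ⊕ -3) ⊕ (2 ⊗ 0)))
(((-2 ⊕ -5) ⊗ (3 ⊗ 2)) ⊕ ((10 ⊕ -3) ⊕ (2 ⊗ 0))) = -3

Expand innermost to outermost. Recall ⊕ takes the minimum of its arguments and ⊗ takes their sum. Working out the expression (((-2 ⊕ -5) ⊗ (3 ⊗ 2)) ⊕ ((10 ⊕ -3) ⊕ (2 ⊗ 0))) gives -3.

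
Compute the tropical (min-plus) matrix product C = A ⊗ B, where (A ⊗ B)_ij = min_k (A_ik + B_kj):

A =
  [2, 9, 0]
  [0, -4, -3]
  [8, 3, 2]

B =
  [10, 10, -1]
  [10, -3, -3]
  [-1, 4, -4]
A ⊗ B =
  [-1, 4, -4]
  [-4, -7, -7]
  [1, 0, -2]

Apply the min-plus product entry-by-entry:
  C[0][0] = min over k of (A[0][0] + B[0][0] = 2 + 10 = 12, A[0][1] + B[1][0] = 9 + 10 = 19, A[0][2] + B[2][0] = 0 + -1 = -1) = -1 (attained at k = 2)
  C[0][1] = min over k of (A[0][0] + B[0][1] = 2 + 10 = 12, A[0][1] + B[1][1] = 9 + -3 = 6, A[0][2] + B[2][1] = 0 + 4 = 4) = 4 (attained at k = 2)
  C[0][2] = min over k of (A[0][0] + B[0][2] = 2 + -1 = 1, A[0][1] + B[1][2] = 9 + -3 = 6, A[0][2] + B[2][2] = 0 + -4 = -4) = -4 (attained at k = 2)
  C[1][0] = min over k of (A[1][0] + B[0][0] = 0 + 10 = 10, A[1][1] + B[1][0] = -4 + 10 = 6, A[1][2] + B[2][0] = -3 + -1 = -4) = -4 (attained at k = 2)
  C[1][1] = min over k of (A[1][0] + B[0][1] = 0 + 10 = 10, A[1][1] + B[1][1] = -4 + -3 = -7, A[1][2] + B[2][1] = -3 + 4 = 1) = -7 (attained at k = 1)
  C[1][2] = min over k of (A[1][0] + B[0][2] = 0 + -1 = -1, A[1][1] + B[1][2] = -4 + -3 = -7, A[1][2] + B[2][2] = -3 + -4 = -7) = -7 (attained at k = 1)
  C[2][0] = min over k of (A[2][0] + B[0][0] = 8 + 10 = 18, A[2][1] + B[1][0] = 3 + 10 = 13, A[2][2] + B[2][0] = 2 + -1 = 1) = 1 (attained at k = 2)
  C[2][1] = min over k of (A[2][0] + B[0][1] = 8 + 10 = 18, A[2][1] + B[1][1] = 3 + -3 = 0, A[2][2] + B[2][1] = 2 + 4 = 6) = 0 (attained at k = 1)
  C[2][2] = min over k of (A[2][0] + B[0][2] = 8 + -1 = 7, A[2][1] + B[1][2] = 3 + -3 = 0, A[2][2] + B[2][2] = 2 + -4 = -2) = -2 (attained at k = 2)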